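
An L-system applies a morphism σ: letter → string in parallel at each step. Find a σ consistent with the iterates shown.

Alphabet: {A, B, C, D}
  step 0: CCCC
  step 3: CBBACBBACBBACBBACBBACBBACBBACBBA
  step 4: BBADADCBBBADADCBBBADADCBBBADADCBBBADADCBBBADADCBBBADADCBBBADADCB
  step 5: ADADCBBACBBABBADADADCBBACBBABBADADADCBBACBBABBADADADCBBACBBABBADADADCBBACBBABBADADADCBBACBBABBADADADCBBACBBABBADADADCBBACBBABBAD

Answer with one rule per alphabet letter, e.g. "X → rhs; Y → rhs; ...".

  step 4 ⇒ step 5: BBADADCBBBADADCBBBADADCBBBADADCBBBADADCBBBADADCBBBADADCBBBADADCB ⇒ AD·AD·CB·BA·CB·BA·BB·AD·AD·AD·CB·BA·CB·BA·BB·AD·AD·AD·CB·BA·CB·BA·BB·AD·AD·AD·CB·BA·CB·BA·BB·AD·AD·AD·CB·BA·CB·BA·BB·AD·AD·AD·CB·BA·CB·BA·BB·AD·AD·AD·CB·BA·CB·BA·BB·AD·AD·AD·CB·BA·CB·BA·BB·AD
    A ↦ CB
    B ↦ AD
    C ↦ BB
    D ↦ BA

A->CB, B->AD, C->BB, D->BA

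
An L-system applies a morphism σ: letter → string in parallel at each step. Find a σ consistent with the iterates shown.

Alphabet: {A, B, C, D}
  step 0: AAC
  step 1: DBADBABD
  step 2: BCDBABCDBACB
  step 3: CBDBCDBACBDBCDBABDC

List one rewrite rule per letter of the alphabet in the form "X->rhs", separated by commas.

A->DBA, B->C, C->BD, D->B

  step 2 ⇒ step 3: BCDBABCDBACB ⇒ C·BD·B·C·DBA·C·BD·B·C·DBA·BD·C
    A ↦ DBA
    B ↦ C
    C ↦ BD
    D ↦ B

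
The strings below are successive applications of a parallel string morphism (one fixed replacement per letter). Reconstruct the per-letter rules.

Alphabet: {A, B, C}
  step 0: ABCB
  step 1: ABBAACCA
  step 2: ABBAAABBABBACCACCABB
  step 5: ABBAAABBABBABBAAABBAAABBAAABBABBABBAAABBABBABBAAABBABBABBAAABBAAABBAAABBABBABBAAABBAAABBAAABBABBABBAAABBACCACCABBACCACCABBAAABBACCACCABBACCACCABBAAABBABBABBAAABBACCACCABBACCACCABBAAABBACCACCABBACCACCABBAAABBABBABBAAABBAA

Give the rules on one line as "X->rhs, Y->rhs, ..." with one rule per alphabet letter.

  step 1 ⇒ step 2: ABBAACCA ⇒ ABB·A·A·ABB·ABB·ACC·ACC·ABB
    A ↦ ABB
    B ↦ A
    C ↦ ACC

A->ABB, B->A, C->ACC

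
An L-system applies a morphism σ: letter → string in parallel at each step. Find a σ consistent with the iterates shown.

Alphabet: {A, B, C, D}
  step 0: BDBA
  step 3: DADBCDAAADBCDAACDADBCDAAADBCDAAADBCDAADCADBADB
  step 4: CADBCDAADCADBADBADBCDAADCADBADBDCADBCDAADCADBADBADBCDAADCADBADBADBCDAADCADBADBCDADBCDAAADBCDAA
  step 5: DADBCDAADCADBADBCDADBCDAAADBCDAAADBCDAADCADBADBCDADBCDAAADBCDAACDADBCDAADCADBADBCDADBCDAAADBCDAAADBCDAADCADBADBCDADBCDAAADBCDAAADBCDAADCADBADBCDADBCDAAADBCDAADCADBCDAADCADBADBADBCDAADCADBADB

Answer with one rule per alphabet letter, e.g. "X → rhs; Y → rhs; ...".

A->ADB, B->DAA, C->D, D->C

  step 4 ⇒ step 5: CADBCDAADCADBADBADBCDAADCADBADBDCADBCDAADCADBADBADBCDAADCADBADBADBCDAADCADBADBCDADBCDAAADBCDAA ⇒ D·ADB·C·DAA·D·C·ADB·ADB·C·D·ADB·C·DAA·ADB·C·DAA·ADB·C·DAA·D·C·ADB·ADB·C·D·ADB·C·DAA·ADB·C·DAA·C·D·ADB·C·DAA·D·C·ADB·ADB·C·D·ADB·C·DAA·ADB·C·DAA·ADB·C·DAA·D·C·ADB·ADB·C·D·ADB·C·DAA·ADB·C·DAA·ADB·C·DAA·D·C·ADB·ADB·C·D·ADB·C·DAA·ADB·C·DAA·D·C·ADB·C·DAA·D·C·ADB·ADB·ADB·C·DAA·D·C·ADB·ADB
    A ↦ ADB
    B ↦ DAA
    C ↦ D
    D ↦ C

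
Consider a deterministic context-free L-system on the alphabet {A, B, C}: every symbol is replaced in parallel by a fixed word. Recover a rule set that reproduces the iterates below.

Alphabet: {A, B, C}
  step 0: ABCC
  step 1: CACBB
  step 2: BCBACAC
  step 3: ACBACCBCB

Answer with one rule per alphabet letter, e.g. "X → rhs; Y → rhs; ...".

  step 2 ⇒ step 3: BCBACAC ⇒ AC·B·AC·C·B·C·B
    A ↦ C
    B ↦ AC
    C ↦ B

A->C, B->AC, C->B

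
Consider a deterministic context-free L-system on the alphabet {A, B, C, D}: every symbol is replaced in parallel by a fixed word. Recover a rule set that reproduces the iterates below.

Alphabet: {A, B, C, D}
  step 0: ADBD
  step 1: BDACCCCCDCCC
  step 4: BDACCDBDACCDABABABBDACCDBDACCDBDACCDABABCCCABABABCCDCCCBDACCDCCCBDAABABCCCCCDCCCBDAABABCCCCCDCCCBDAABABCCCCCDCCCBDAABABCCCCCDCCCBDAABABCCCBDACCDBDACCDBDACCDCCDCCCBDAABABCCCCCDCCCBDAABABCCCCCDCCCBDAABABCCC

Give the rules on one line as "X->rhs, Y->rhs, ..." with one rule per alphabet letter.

  step 0 ⇒ step 1: ADBD ⇒ BDA·CCC·CCD·CCC
    A ↦ BDA
    B ↦ CCD
    D ↦ CCC
    C ↦ AB  (constrained at step 1)

A->BDA, B->CCD, C->AB, D->CCC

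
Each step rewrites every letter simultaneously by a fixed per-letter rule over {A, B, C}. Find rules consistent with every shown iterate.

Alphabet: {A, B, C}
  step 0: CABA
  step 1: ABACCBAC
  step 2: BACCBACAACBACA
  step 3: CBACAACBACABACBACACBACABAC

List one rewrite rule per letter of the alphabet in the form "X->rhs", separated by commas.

A->BAC, B->C, C->A

  step 2 ⇒ step 3: BACCBACAACBACA ⇒ C·BAC·A·A·C·BAC·A·BAC·BAC·A·C·BAC·A·BAC
    A ↦ BAC
    B ↦ C
    C ↦ A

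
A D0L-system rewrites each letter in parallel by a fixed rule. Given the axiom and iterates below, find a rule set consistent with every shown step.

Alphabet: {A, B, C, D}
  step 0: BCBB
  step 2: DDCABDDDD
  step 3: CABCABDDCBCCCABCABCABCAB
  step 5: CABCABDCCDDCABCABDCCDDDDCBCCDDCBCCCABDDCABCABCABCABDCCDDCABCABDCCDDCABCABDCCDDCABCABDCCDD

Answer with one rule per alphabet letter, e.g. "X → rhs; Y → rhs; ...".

  step 2 ⇒ step 3: DDCABDDDD ⇒ CAB·CAB·D·DCB·CC·CAB·CAB·CAB·CAB
    A ↦ DCB
    B ↦ CC
    C ↦ D
    D ↦ CAB

A->DCB, B->CC, C->D, D->CAB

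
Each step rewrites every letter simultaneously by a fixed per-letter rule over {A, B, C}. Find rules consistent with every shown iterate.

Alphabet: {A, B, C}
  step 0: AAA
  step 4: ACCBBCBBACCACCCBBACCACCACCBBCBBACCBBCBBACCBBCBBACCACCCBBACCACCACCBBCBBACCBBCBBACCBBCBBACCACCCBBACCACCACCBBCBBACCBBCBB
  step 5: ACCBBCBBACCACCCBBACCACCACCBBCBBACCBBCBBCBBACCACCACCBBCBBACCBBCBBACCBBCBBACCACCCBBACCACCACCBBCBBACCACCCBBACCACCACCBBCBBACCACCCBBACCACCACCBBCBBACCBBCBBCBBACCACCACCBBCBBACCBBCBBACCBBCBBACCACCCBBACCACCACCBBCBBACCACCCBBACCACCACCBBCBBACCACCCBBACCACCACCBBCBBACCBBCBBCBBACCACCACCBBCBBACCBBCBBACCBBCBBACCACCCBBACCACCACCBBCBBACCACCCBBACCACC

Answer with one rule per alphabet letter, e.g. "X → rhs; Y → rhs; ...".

  step 4 ⇒ step 5: ACCBBCBBACCACCCBBACCACCACCBBCBBACCBBCBBACCBBCBBACCACCCBBACCACCACCBBCBBACCBBCBBACCBBCBBACCACCCBBACCACCACCBBCBBACCBBCBB ⇒ AC·CBB·CBB·ACC·ACC·CBB·ACC·ACC·AC·CBB·CBB·AC·CBB·CBB·CBB·ACC·ACC·AC·CBB·CBB·AC·CBB·CBB·AC·CBB·CBB·ACC·ACC·CBB·ACC·ACC·AC·CBB·CBB·ACC·ACC·CBB·ACC·ACC·AC·CBB·CBB·ACC·ACC·CBB·ACC·ACC·AC·CBB·CBB·AC·CBB·CBB·CBB·ACC·ACC·AC·CBB·CBB·AC·CBB·CBB·AC·CBB·CBB·ACC·ACC·CBB·ACC·ACC·AC·CBB·CBB·ACC·ACC·CBB·ACC·ACC·AC·CBB·CBB·ACC·ACC·CBB·ACC·ACC·AC·CBB·CBB·AC·CBB·CBB·CBB·ACC·ACC·AC·CBB·CBB·AC·CBB·CBB·AC·CBB·CBB·ACC·ACC·CBB·ACC·ACC·AC·CBB·CBB·ACC·ACC·CBB·ACC·ACC
    A ↦ AC
    B ↦ ACC
    C ↦ CBB

A->AC, B->ACC, C->CBB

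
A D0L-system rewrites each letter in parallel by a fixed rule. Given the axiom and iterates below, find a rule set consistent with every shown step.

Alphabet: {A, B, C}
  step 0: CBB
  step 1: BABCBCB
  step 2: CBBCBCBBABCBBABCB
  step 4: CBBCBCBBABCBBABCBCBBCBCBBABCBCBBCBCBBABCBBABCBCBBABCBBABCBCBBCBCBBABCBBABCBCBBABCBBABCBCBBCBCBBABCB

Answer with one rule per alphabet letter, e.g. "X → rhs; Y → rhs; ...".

  step 1 ⇒ step 2: BABCBCB ⇒ CB·BCB·CB·BAB·CB·BAB·CB
    A ↦ BCB
    B ↦ CB
    C ↦ BAB

A->BCB, B->CB, C->BAB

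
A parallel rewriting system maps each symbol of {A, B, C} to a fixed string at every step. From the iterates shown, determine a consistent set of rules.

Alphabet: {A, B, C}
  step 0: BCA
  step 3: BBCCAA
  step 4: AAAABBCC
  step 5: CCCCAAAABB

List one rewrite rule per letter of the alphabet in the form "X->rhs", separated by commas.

A->C, B->AA, C->B

  step 4 ⇒ step 5: AAAABBCC ⇒ C·C·C·C·AA·AA·B·B
    A ↦ C
    B ↦ AA
    C ↦ B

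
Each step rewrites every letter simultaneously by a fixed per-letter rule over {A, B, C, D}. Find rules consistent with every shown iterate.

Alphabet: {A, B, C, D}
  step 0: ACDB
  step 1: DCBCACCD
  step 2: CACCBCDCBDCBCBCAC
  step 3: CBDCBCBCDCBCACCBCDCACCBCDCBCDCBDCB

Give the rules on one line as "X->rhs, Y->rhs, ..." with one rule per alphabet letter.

A->D, B->CD, C->CB, D->CAC

  step 2 ⇒ step 3: CACCBCDCBDCBCBCAC ⇒ CB·D·CB·CB·CD·CB·CAC·CB·CD·CAC·CB·CD·CB·CD·CB·D·CB
    A ↦ D
    B ↦ CD
    C ↦ CB
    D ↦ CAC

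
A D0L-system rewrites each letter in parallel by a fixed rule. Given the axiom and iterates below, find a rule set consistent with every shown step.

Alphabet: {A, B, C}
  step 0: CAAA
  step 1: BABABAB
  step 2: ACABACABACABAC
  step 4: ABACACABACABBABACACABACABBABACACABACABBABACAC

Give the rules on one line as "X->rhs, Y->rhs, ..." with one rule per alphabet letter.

  step 1 ⇒ step 2: BABABAB ⇒ AC·AB·AC·AB·AC·AB·AC
    A ↦ AB
    B ↦ AC
  step 0 ⇒ step 1: CAAA ⇒ B·AB·AB·AB
    C ↦ B

A->AB, B->AC, C->B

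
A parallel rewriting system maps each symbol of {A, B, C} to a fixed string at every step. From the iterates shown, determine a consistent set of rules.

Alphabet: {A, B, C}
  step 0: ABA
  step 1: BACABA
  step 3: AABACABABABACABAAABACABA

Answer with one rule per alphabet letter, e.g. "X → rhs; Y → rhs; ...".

A->BA, B->CA, C->AA

  step 0 ⇒ step 1: ABA ⇒ BA·CA·BA
    A ↦ BA
    B ↦ CA
    C ↦ AA  (constrained at step 1)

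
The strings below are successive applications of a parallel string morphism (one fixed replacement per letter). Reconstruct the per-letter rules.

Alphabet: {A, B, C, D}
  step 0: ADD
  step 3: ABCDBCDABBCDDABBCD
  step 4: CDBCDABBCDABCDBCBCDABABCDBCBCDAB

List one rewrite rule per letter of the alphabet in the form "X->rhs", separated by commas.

  step 3 ⇒ step 4: ABCDBCDABBCDDABBCD ⇒ CD·BC·D·AB·BC·D·AB·CD·BC·BC·D·AB·AB·CD·BC·BC·D·AB
    A ↦ CD
    B ↦ BC
    C ↦ D
    D ↦ AB

A->CD, B->BC, C->D, D->AB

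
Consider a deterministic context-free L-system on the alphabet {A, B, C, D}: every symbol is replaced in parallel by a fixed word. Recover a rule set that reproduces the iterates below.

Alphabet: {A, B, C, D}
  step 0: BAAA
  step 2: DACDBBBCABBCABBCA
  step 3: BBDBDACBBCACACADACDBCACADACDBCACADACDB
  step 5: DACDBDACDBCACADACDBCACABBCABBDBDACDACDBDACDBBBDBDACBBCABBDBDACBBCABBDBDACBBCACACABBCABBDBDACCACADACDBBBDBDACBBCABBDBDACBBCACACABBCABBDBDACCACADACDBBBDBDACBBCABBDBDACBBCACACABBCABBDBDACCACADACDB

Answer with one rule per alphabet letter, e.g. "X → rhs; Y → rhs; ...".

  step 2 ⇒ step 3: DACDBBBCABBCABBCA ⇒ BB·DB·DAC·BB·CA·CA·CA·DAC·DB·CA·CA·DAC·DB·CA·CA·DAC·DB
    A ↦ DB
    B ↦ CA
    C ↦ DAC
    D ↦ BB

A->DB, B->CA, C->DAC, D->BB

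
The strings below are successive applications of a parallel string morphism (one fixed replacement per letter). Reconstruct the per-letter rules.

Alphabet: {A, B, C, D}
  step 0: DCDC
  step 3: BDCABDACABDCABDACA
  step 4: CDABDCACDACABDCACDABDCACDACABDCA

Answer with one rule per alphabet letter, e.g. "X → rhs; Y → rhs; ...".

  step 3 ⇒ step 4: BDCABDACABDCABDACA ⇒ CD·A·BD·CA·CD·A·CA·BD·CA·CD·A·BD·CA·CD·A·CA·BD·CA
    A ↦ CA
    B ↦ CD
    C ↦ BD
    D ↦ A

A->CA, B->CD, C->BD, D->A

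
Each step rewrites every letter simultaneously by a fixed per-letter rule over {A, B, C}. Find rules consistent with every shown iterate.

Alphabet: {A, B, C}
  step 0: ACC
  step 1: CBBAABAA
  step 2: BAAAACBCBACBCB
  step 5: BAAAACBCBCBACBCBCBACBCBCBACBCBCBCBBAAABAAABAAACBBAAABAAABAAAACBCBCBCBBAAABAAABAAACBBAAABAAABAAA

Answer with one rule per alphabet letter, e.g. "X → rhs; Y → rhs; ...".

A->CB, B->A, C->BAA

  step 1 ⇒ step 2: CBBAABAA ⇒ BAA·A·A·CB·CB·A·CB·CB
    A ↦ CB
    B ↦ A
    C ↦ BAA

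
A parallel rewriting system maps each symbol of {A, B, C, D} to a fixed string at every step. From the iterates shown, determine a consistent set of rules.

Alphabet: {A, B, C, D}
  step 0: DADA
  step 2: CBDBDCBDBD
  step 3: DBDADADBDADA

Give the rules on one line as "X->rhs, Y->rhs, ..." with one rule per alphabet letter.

A->CB, B->D, C->DB, D->A

  step 2 ⇒ step 3: CBDBDCBDBD ⇒ DB·D·A·D·A·DB·D·A·D·A
    B ↦ D
    C ↦ DB
    D ↦ A
    A ↦ CB  (constrained at step 0)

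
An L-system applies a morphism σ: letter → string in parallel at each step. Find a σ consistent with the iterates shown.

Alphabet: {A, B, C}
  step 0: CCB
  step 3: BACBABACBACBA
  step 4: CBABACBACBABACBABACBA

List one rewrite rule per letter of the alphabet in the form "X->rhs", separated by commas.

A->BA, B->C, C->BA

  step 3 ⇒ step 4: BACBABACBACBA ⇒ C·BA·BA·C·BA·C·BA·BA·C·BA·BA·C·BA
    A ↦ BA
    B ↦ C
    C ↦ BA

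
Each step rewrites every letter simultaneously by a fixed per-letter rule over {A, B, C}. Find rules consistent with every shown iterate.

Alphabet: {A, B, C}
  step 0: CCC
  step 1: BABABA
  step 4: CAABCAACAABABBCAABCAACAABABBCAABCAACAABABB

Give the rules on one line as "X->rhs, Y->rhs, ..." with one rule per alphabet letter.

A->B, B->CAA, C->BA

  step 0 ⇒ step 1: CCC ⇒ BA·BA·BA
    C ↦ BA
    A ↦ B  (constrained at step 1)
    B ↦ CAA  (constrained at step 1)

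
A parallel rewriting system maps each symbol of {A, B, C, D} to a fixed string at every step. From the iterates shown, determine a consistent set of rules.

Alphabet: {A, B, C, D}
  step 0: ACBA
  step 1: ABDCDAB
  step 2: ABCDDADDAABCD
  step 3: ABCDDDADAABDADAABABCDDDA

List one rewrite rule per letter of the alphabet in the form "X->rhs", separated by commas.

  step 2 ⇒ step 3: ABCDDADDAABCD ⇒ AB·CD·D·DA·DA·AB·DA·DA·AB·AB·CD·D·DA
    A ↦ AB
    B ↦ CD
    C ↦ D
    D ↦ DA

A->AB, B->CD, C->D, D->DA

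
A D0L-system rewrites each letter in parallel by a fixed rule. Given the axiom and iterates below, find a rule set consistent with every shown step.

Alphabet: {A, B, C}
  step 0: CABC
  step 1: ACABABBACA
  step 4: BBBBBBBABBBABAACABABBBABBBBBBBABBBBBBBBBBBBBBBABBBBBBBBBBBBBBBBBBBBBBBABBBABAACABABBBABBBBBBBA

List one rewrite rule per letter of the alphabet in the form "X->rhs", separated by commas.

  step 0 ⇒ step 1: CABC ⇒ ACA·BA·BB·ACA
    A ↦ BA
    B ↦ BB
    C ↦ ACA

A->BA, B->BB, C->ACA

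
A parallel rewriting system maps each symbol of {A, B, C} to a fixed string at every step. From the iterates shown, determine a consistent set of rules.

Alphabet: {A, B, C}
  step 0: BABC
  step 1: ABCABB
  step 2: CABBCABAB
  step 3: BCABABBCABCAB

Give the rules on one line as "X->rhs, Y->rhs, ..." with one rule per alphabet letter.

  step 2 ⇒ step 3: CABBCABAB ⇒ B·C·AB·AB·B·C·AB·C·AB
    A ↦ C
    B ↦ AB
    C ↦ B

A->C, B->AB, C->B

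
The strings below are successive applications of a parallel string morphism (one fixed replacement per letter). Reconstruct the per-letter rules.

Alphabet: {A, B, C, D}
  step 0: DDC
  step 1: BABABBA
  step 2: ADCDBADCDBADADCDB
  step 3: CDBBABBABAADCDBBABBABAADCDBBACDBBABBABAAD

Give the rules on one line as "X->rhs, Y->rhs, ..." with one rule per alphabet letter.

  step 2 ⇒ step 3: ADCDBADCDBADADCDB ⇒ CDB·BA·BBA·BA·AD·CDB·BA·BBA·BA·AD·CDB·BA·CDB·BA·BBA·BA·AD
    A ↦ CDB
    B ↦ AD
    C ↦ BBA
    D ↦ BA

A->CDB, B->AD, C->BBA, D->BA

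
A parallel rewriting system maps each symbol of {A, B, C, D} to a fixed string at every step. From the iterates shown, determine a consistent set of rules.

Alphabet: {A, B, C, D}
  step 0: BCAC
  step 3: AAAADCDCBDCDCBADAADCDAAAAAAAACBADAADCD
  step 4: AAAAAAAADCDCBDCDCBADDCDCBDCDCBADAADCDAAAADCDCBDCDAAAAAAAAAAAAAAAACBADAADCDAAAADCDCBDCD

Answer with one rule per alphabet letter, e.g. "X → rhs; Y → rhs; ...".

A->AA, B->AD, C->CB, D->DCD

  step 3 ⇒ step 4: AAAADCDCBDCDCBADAADCDAAAAAAAACBADAADCD ⇒ AA·AA·AA·AA·DCD·CB·DCD·CB·AD·DCD·CB·DCD·CB·AD·AA·DCD·AA·AA·DCD·CB·DCD·AA·AA·AA·AA·AA·AA·AA·AA·CB·AD·AA·DCD·AA·AA·DCD·CB·DCD
    A ↦ AA
    B ↦ AD
    C ↦ CB
    D ↦ DCD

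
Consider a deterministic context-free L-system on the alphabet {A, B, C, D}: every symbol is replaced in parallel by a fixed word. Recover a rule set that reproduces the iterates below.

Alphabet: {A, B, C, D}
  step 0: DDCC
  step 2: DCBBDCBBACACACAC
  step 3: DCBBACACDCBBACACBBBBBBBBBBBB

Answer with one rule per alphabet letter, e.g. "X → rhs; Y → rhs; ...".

  step 2 ⇒ step 3: DCBBDCBBACACACAC ⇒ DC·BB·AC·AC·DC·BB·AC·AC·B·BB·B·BB·B·BB·B·BB
    A ↦ B
    B ↦ AC
    C ↦ BB
    D ↦ DC

A->B, B->AC, C->BB, D->DC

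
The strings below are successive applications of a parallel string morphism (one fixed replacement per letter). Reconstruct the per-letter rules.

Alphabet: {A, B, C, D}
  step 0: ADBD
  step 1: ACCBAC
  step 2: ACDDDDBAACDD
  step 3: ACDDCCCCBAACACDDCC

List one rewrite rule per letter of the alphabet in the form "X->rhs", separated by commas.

  step 2 ⇒ step 3: ACDDDDBAACDD ⇒ AC·DD·C·C·C·C·BA·AC·AC·DD·C·C
    A ↦ AC
    B ↦ BA
    C ↦ DD
    D ↦ C

A->AC, B->BA, C->DD, D->C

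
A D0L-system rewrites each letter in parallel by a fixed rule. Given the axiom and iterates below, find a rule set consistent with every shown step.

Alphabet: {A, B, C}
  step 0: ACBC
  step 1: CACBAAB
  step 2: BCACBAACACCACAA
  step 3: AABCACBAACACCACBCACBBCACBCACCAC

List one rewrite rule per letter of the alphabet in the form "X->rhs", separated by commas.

  step 2 ⇒ step 3: BCACBAACACCACAA ⇒ AA·B·CAC·B·AA·CAC·CAC·B·CAC·B·B·CAC·B·CAC·CAC
    A ↦ CAC
    B ↦ AA
    C ↦ B

A->CAC, B->AA, C->B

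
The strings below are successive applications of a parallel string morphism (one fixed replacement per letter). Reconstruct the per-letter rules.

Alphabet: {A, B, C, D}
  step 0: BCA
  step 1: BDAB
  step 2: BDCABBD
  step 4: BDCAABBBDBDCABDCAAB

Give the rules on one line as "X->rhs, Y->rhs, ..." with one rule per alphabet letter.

  step 1 ⇒ step 2: BDAB ⇒ BD·CA·B·BD
    A ↦ B
    B ↦ BD
    D ↦ CA
  step 0 ⇒ step 1: BCA ⇒ BD·A·B
    C ↦ A

A->B, B->BD, C->A, D->CA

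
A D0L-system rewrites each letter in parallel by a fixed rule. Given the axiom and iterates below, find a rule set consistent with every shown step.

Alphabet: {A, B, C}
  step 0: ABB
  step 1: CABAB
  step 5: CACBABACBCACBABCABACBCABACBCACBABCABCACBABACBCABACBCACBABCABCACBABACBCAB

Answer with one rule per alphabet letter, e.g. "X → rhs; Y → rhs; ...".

  step 0 ⇒ step 1: ABB ⇒ C·AB·AB
    A ↦ C
    B ↦ AB
    C ↦ ACB  (constrained at step 1)

A->C, B->AB, C->ACB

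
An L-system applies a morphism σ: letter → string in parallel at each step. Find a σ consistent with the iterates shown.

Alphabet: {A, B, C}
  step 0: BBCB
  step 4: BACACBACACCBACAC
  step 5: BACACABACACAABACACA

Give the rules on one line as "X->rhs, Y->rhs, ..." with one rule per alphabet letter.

  step 4 ⇒ step 5: BACACBACACCBACAC ⇒ BA·C·A·C·A·BA·C·A·C·A·A·BA·C·A·C·A
    A ↦ C
    B ↦ BA
    C ↦ A

A->C, B->BA, C->A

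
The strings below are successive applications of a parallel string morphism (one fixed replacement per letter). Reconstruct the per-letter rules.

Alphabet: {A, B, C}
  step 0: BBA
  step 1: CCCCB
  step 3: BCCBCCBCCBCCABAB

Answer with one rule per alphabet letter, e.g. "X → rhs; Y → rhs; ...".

A->B, B->CC, C->AB

  step 0 ⇒ step 1: BBA ⇒ CC·CC·B
    A ↦ B
    B ↦ CC
    C ↦ AB  (constrained at step 1)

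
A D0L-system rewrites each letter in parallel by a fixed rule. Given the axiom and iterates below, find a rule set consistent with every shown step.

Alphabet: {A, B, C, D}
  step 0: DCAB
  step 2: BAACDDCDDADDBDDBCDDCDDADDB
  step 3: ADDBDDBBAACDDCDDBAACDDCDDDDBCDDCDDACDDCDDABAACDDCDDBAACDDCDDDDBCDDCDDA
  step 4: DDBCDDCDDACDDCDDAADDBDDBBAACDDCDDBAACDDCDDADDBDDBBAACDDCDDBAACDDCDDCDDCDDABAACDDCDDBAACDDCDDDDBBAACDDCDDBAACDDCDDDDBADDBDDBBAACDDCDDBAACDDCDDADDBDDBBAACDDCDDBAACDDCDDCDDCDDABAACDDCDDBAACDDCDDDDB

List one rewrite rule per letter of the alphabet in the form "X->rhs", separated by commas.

  step 3 ⇒ step 4: ADDBDDBBAACDDCDDBAACDDCDDDDBCDDCDDACDDCDDABAACDDCDDBAACDDCDDDDBCDDCDDA ⇒ DDB·CDD·CDD·A·CDD·CDD·A·A·DDB·DDB·BAA·CDD·CDD·BAA·CDD·CDD·A·DDB·DDB·BAA·CDD·CDD·BAA·CDD·CDD·CDD·CDD·A·BAA·CDD·CDD·BAA·CDD·CDD·DDB·BAA·CDD·CDD·BAA·CDD·CDD·DDB·A·DDB·DDB·BAA·CDD·CDD·BAA·CDD·CDD·A·DDB·DDB·BAA·CDD·CDD·BAA·CDD·CDD·CDD·CDD·A·BAA·CDD·CDD·BAA·CDD·CDD·DDB
    A ↦ DDB
    B ↦ A
    C ↦ BAA
    D ↦ CDD

A->DDB, B->A, C->BAA, D->CDD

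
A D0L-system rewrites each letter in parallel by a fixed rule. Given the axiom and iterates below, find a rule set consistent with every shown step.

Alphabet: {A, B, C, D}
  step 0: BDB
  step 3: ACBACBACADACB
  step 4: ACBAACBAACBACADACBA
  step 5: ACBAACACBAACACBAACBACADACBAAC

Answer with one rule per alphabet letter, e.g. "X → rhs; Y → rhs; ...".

A->AC, B->A, C->B, D->AD

  step 4 ⇒ step 5: ACBAACBAACBACADACBA ⇒ AC·B·A·AC·AC·B·A·AC·AC·B·A·AC·B·AC·AD·AC·B·A·AC
    A ↦ AC
    B ↦ A
    C ↦ B
    D ↦ AD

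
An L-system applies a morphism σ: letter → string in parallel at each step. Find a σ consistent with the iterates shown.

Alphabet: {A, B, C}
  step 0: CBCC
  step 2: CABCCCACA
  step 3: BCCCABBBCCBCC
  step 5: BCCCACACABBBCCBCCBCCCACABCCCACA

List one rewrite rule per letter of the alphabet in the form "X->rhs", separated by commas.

A->CC, B->CA, C->B

  step 2 ⇒ step 3: CABCCCACA ⇒ B·CC·CA·B·B·B·CC·B·CC
    A ↦ CC
    B ↦ CA
    C ↦ B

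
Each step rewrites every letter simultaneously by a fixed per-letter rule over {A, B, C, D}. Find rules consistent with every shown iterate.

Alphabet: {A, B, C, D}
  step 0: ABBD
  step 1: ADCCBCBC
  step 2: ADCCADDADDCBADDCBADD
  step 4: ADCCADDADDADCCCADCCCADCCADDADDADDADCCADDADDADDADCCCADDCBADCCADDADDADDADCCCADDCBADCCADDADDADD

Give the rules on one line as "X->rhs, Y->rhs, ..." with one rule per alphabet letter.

A->ADC, B->CB, C->ADD, D->C

  step 1 ⇒ step 2: ADCCBCBC ⇒ ADC·C·ADD·ADD·CB·ADD·CB·ADD
    A ↦ ADC
    B ↦ CB
    C ↦ ADD
    D ↦ C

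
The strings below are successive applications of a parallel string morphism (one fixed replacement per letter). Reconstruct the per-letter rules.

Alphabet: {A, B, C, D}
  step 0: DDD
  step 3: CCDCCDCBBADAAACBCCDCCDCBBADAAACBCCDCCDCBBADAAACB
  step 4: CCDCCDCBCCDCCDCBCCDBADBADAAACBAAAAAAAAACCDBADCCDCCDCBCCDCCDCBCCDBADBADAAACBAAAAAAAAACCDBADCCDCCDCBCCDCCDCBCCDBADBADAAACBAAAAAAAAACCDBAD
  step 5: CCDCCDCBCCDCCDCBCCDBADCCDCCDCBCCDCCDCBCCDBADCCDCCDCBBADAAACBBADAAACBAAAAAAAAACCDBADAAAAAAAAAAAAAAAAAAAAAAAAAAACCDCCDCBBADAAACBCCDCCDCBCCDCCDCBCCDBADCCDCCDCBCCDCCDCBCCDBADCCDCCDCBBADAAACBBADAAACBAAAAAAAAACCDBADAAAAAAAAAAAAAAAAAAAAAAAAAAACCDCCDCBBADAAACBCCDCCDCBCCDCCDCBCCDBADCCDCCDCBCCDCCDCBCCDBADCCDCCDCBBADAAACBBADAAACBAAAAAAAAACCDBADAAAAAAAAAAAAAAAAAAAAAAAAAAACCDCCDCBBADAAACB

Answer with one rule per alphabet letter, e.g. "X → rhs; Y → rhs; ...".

A->AAA, B->BAD, C->CCD, D->CB

  step 4 ⇒ step 5: CCDCCDCBCCDCCDCBCCDBADBADAAACBAAAAAAAAACCDBADCCDCCDCBCCDCCDCBCCDBADBADAAACBAAAAAAAAACCDBADCCDCCDCBCCDCCDCBCCDBADBADAAACBAAAAAAAAACCDBAD ⇒ CCD·CCD·CB·CCD·CCD·CB·CCD·BAD·CCD·CCD·CB·CCD·CCD·CB·CCD·BAD·CCD·CCD·CB·BAD·AAA·CB·BAD·AAA·CB·AAA·AAA·AAA·CCD·BAD·AAA·AAA·AAA·AAA·AAA·AAA·AAA·AAA·AAA·CCD·CCD·CB·BAD·AAA·CB·CCD·CCD·CB·CCD·CCD·CB·CCD·BAD·CCD·CCD·CB·CCD·CCD·CB·CCD·BAD·CCD·CCD·CB·BAD·AAA·CB·BAD·AAA·CB·AAA·AAA·AAA·CCD·BAD·AAA·AAA·AAA·AAA·AAA·AAA·AAA·AAA·AAA·CCD·CCD·CB·BAD·AAA·CB·CCD·CCD·CB·CCD·CCD·CB·CCD·BAD·CCD·CCD·CB·CCD·CCD·CB·CCD·BAD·CCD·CCD·CB·BAD·AAA·CB·BAD·AAA·CB·AAA·AAA·AAA·CCD·BAD·AAA·AAA·AAA·AAA·AAA·AAA·AAA·AAA·AAA·CCD·CCD·CB·BAD·AAA·CB
    A ↦ AAA
    B ↦ BAD
    C ↦ CCD
    D ↦ CB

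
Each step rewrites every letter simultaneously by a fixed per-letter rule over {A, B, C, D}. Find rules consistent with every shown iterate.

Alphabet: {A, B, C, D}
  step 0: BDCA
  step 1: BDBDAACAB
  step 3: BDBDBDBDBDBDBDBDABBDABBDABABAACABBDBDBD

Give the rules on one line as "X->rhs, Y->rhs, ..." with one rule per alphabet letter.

  step 0 ⇒ step 1: BDCA ⇒ BD·BD·AAC·AB
    A ↦ AB
    B ↦ BD
    C ↦ AAC
    D ↦ BD

A->AB, B->BD, C->AAC, D->BD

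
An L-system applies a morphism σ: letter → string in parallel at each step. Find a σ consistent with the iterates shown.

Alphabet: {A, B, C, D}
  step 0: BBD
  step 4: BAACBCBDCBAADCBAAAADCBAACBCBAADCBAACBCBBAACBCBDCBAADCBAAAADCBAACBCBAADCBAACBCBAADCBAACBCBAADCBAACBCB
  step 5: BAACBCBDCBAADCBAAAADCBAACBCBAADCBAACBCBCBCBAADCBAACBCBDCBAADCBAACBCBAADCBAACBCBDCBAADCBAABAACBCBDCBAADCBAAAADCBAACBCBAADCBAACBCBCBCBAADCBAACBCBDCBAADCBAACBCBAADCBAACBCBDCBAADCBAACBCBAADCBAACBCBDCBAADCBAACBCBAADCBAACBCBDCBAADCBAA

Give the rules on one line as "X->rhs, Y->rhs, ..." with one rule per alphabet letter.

  step 4 ⇒ step 5: BAACBCBDCBAADCBAAAADCBAACBCBAADCBAACBCBBAACBCBDCBAADCBAAAADCBAACBCBAADCBAACBCBAADCBAACBCBAADCBAACBCB ⇒ BAA·CB·CB·DC·BAA·DC·BAA·AA·DC·BAA·CB·CB·AA·DC·BAA·CB·CB·CB·CB·AA·DC·BAA·CB·CB·DC·BAA·DC·BAA·CB·CB·AA·DC·BAA·CB·CB·DC·BAA·DC·BAA·BAA·CB·CB·DC·BAA·DC·BAA·AA·DC·BAA·CB·CB·AA·DC·BAA·CB·CB·CB·CB·AA·DC·BAA·CB·CB·DC·BAA·DC·BAA·CB·CB·AA·DC·BAA·CB·CB·DC·BAA·DC·BAA·CB·CB·AA·DC·BAA·CB·CB·DC·BAA·DC·BAA·CB·CB·AA·DC·BAA·CB·CB·DC·BAA·DC·BAA
    A ↦ CB
    B ↦ BAA
    C ↦ DC
    D ↦ AA

A->CB, B->BAA, C->DC, D->AA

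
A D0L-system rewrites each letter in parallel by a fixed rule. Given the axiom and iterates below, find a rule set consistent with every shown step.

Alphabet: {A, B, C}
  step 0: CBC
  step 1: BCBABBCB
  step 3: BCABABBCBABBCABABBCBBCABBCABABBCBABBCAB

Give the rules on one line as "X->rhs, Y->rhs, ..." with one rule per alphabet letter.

  step 0 ⇒ step 1: CBC ⇒ BCB·AB·BCB
    B ↦ AB
    C ↦ BCB
    A ↦ BC  (constrained at step 1)

A->BC, B->AB, C->BCB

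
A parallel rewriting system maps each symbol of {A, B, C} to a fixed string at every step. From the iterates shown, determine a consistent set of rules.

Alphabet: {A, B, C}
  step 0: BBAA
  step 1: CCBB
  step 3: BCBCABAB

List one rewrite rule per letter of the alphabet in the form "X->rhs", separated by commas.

  step 0 ⇒ step 1: BBAA ⇒ C·C·B·B
    A ↦ B
    B ↦ C
    C ↦ AB  (constrained at step 1)

A->B, B->C, C->AB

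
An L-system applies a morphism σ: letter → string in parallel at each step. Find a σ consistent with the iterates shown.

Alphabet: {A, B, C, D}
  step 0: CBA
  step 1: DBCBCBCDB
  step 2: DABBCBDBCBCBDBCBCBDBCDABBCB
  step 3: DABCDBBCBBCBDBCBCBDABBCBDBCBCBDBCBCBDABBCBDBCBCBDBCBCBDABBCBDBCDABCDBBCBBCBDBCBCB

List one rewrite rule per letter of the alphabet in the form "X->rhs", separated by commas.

A->CDB, B->BCB, C->DBC, D->DAB

  step 2 ⇒ step 3: DABBCBDBCBCBDBCBCBDBCDABBCB ⇒ DAB·CDB·BCB·BCB·DBC·BCB·DAB·BCB·DBC·BCB·DBC·BCB·DAB·BCB·DBC·BCB·DBC·BCB·DAB·BCB·DBC·DAB·CDB·BCB·BCB·DBC·BCB
    A ↦ CDB
    B ↦ BCB
    C ↦ DBC
    D ↦ DAB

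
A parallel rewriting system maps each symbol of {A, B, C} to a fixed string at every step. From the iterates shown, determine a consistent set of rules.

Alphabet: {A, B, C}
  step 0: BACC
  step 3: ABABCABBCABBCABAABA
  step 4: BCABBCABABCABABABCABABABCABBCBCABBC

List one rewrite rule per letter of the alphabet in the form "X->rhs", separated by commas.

A->BC, B->AB, C->A

  step 3 ⇒ step 4: ABABCABBCABBCABAABA ⇒ BC·AB·BC·AB·A·BC·AB·AB·A·BC·AB·AB·A·BC·AB·BC·BC·AB·BC
    A ↦ BC
    B ↦ AB
    C ↦ A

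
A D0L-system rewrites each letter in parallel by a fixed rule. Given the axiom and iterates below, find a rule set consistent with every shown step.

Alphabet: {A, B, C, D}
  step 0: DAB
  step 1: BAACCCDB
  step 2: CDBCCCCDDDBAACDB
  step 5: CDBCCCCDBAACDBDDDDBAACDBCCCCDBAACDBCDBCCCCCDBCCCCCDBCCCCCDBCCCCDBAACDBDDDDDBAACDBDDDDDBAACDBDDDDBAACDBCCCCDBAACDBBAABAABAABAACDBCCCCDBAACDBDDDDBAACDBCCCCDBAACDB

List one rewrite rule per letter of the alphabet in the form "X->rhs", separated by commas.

A->CC, B->CDB, C->D, D->BAA

  step 1 ⇒ step 2: BAACCCDB ⇒ CDB·CC·CC·D·D·D·BAA·CDB
    A ↦ CC
    B ↦ CDB
    C ↦ D
    D ↦ BAA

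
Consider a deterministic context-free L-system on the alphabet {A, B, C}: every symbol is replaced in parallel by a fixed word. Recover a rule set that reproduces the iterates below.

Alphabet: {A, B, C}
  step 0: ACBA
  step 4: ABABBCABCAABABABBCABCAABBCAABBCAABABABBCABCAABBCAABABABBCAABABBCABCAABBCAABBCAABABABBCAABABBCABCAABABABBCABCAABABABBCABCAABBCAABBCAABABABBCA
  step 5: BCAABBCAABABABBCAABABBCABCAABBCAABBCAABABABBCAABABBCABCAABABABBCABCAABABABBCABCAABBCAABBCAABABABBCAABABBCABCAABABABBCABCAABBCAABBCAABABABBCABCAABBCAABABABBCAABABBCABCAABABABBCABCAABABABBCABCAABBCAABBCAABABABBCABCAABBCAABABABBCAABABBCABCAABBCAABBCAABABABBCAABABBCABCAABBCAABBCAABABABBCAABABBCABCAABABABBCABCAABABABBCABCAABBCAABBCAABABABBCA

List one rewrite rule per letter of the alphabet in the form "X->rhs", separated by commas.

A->BCA, B->AB, C->AB

  step 4 ⇒ step 5: ABABBCABCAABABABBCABCAABBCAABBCAABABABBCABCAABBCAABABABBCAABABBCABCAABBCAABBCAABABABBCAABABBCABCAABABABBCABCAABABABBCABCAABBCAABBCAABABABBCA ⇒ BCA·AB·BCA·AB·AB·AB·BCA·AB·AB·BCA·BCA·AB·BCA·AB·BCA·AB·AB·AB·BCA·AB·AB·BCA·BCA·AB·AB·AB·BCA·BCA·AB·AB·AB·BCA·BCA·AB·BCA·AB·BCA·AB·AB·AB·BCA·AB·AB·BCA·BCA·AB·AB·AB·BCA·BCA·AB·BCA·AB·BCA·AB·AB·AB·BCA·BCA·AB·BCA·AB·AB·AB·BCA·AB·AB·BCA·BCA·AB·AB·AB·BCA·BCA·AB·AB·AB·BCA·BCA·AB·BCA·AB·BCA·AB·AB·AB·BCA·BCA·AB·BCA·AB·AB·AB·BCA·AB·AB·BCA·BCA·AB·BCA·AB·BCA·AB·AB·AB·BCA·AB·AB·BCA·BCA·AB·BCA·AB·BCA·AB·AB·AB·BCA·AB·AB·BCA·BCA·AB·AB·AB·BCA·BCA·AB·AB·AB·BCA·BCA·AB·BCA·AB·BCA·AB·AB·AB·BCA
    A ↦ BCA
    B ↦ AB
    C ↦ AB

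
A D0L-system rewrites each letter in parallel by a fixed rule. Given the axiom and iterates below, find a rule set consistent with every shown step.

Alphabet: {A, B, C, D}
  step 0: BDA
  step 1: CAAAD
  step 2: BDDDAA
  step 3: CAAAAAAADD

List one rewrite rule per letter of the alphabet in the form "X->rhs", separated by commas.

A->D, B->CA, C->B, D->AA

  step 2 ⇒ step 3: BDDDAA ⇒ CA·AA·AA·AA·D·D
    A ↦ D
    B ↦ CA
    D ↦ AA
  step 1 ⇒ step 2: CAAAD ⇒ B·D·D·D·AA
    C ↦ B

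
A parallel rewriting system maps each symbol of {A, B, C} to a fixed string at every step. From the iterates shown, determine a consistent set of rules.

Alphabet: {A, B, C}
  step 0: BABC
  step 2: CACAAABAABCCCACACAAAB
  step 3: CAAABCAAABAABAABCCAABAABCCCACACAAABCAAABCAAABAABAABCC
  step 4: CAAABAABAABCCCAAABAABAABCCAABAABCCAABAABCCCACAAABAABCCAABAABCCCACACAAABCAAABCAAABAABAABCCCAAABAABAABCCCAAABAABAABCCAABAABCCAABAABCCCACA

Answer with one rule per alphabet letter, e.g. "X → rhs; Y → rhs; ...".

A->AAB, B->CC, C->CA

  step 3 ⇒ step 4: CAAABCAAABAABAABCCAABAABCCCACACAAABCAAABCAAABAABAABCC ⇒ CA·AAB·AAB·AAB·CC·CA·AAB·AAB·AAB·CC·AAB·AAB·CC·AAB·AAB·CC·CA·CA·AAB·AAB·CC·AAB·AAB·CC·CA·CA·CA·AAB·CA·AAB·CA·AAB·AAB·AAB·CC·CA·AAB·AAB·AAB·CC·CA·AAB·AAB·AAB·CC·AAB·AAB·CC·AAB·AAB·CC·CA·CA
    A ↦ AAB
    B ↦ CC
    C ↦ CA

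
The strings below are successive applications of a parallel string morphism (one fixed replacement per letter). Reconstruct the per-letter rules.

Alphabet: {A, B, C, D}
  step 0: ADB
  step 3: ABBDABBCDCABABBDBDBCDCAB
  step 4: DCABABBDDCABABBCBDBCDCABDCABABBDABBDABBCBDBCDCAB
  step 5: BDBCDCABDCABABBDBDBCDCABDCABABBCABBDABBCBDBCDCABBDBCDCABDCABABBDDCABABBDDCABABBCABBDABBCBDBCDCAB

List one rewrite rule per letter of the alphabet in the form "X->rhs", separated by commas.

  step 4 ⇒ step 5: DCABABBDDCABABBCBDBCDCABDCABABBDABBDABBCBDBCDCAB ⇒ BD·BC·DC·AB·DC·AB·AB·BD·BD·BC·DC·AB·DC·AB·AB·BC·AB·BD·AB·BC·BD·BC·DC·AB·BD·BC·DC·AB·DC·AB·AB·BD·DC·AB·AB·BD·DC·AB·AB·BC·AB·BD·AB·BC·BD·BC·DC·AB
    A ↦ DC
    B ↦ AB
    C ↦ BC
    D ↦ BD

A->DC, B->AB, C->BC, D->BD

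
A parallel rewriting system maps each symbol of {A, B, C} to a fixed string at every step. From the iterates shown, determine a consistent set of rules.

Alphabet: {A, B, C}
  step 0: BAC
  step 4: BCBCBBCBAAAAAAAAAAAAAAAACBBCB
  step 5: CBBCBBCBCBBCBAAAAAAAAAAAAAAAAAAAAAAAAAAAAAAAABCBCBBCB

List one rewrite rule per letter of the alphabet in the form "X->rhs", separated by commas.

  step 4 ⇒ step 5: BCBCBBCBAAAAAAAAAAAAAAAACBBCB ⇒ CB·B·CB·B·CB·CB·B·CB·AA·AA·AA·AA·AA·AA·AA·AA·AA·AA·AA·AA·AA·AA·AA·AA·B·CB·CB·B·CB
    A ↦ AA
    B ↦ CB
    C ↦ B

A->AA, B->CB, C->B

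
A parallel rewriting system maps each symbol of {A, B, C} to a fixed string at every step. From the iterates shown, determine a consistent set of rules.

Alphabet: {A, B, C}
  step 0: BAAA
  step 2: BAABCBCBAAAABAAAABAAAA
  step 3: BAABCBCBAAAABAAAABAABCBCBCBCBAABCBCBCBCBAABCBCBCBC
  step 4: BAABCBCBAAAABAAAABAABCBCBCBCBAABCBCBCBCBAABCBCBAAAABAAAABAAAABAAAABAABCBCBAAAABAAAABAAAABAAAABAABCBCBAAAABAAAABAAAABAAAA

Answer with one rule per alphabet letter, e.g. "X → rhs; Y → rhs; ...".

A->BC, B->BAA, C->AA

  step 3 ⇒ step 4: BAABCBCBAAAABAAAABAABCBCBCBCBAABCBCBCBCBAABCBCBCBC ⇒ BAA·BC·BC·BAA·AA·BAA·AA·BAA·BC·BC·BC·BC·BAA·BC·BC·BC·BC·BAA·BC·BC·BAA·AA·BAA·AA·BAA·AA·BAA·AA·BAA·BC·BC·BAA·AA·BAA·AA·BAA·AA·BAA·AA·BAA·BC·BC·BAA·AA·BAA·AA·BAA·AA·BAA·AA
    A ↦ BC
    B ↦ BAA
    C ↦ AA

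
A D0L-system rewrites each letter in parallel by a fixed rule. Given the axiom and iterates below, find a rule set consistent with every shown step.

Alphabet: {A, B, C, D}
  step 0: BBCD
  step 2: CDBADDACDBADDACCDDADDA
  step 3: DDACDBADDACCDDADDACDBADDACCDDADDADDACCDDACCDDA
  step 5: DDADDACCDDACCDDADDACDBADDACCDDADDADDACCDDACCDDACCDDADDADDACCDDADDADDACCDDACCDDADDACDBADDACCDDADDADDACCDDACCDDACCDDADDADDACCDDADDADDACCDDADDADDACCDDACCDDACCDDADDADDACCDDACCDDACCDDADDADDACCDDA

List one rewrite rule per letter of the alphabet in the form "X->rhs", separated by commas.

  step 2 ⇒ step 3: CDBADDACDBADDACCDDADDA ⇒ DDA·C·DBA·DDA·C·C·DDA·DDA·C·DBA·DDA·C·C·DDA·DDA·DDA·C·C·DDA·C·C·DDA
    A ↦ DDA
    B ↦ DBA
    C ↦ DDA
    D ↦ C

A->DDA, B->DBA, C->DDA, D->C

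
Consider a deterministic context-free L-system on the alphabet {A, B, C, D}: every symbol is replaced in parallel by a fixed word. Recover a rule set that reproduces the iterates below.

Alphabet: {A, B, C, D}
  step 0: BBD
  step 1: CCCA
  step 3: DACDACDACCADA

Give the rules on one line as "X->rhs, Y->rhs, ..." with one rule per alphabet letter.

  step 0 ⇒ step 1: BBD ⇒ C·C·CA
    B ↦ C
    D ↦ CA
    A ↦ DA  (constrained at step 1)
    C ↦ AB  (constrained at step 1)

A->DA, B->C, C->AB, D->CA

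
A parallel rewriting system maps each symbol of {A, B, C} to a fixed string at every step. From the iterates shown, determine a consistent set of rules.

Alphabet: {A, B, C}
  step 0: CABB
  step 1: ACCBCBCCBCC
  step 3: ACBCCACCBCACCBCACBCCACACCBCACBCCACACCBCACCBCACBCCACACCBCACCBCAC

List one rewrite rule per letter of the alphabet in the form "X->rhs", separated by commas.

  step 0 ⇒ step 1: CABB ⇒ AC·CBC·BCC·BCC
    A ↦ CBC
    B ↦ BCC
    C ↦ AC

A->CBC, B->BCC, C->AC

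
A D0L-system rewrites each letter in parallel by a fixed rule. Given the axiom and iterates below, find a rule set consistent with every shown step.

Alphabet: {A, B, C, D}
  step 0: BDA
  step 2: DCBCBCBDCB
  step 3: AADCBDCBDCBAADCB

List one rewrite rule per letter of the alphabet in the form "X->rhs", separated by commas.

  step 2 ⇒ step 3: DCBCBCBDCB ⇒ AA·D·CB·D·CB·D·CB·AA·D·CB
    B ↦ CB
    C ↦ D
    D ↦ AA
    A ↦ CB  (constrained at step 0)

A->CB, B->CB, C->D, D->AA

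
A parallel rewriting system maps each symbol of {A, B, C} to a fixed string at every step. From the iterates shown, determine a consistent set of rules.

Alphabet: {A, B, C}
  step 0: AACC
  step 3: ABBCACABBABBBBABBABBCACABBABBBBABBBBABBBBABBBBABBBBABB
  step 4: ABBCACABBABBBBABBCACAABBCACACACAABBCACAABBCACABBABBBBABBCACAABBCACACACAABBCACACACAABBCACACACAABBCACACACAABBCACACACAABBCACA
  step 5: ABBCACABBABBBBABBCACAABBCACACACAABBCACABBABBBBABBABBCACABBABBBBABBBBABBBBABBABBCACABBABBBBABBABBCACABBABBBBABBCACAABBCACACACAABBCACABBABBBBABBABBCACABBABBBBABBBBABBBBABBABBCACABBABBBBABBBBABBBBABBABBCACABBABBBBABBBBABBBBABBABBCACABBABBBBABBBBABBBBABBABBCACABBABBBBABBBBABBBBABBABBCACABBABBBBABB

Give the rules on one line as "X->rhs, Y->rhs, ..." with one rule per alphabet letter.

A->ABB, B->CA, C->BB

  step 4 ⇒ step 5: ABBCACABBABBBBABBCACAABBCACACACAABBCACAABBCACABBABBBBABBCACAABBCACACACAABBCACACACAABBCACACACAABBCACACACAABBCACACACAABBCACA ⇒ ABB·CA·CA·BB·ABB·BB·ABB·CA·CA·ABB·CA·CA·CA·CA·ABB·CA·CA·BB·ABB·BB·ABB·ABB·CA·CA·BB·ABB·BB·ABB·BB·ABB·BB·ABB·ABB·CA·CA·BB·ABB·BB·ABB·ABB·CA·CA·BB·ABB·BB·ABB·CA·CA·ABB·CA·CA·CA·CA·ABB·CA·CA·BB·ABB·BB·ABB·ABB·CA·CA·BB·ABB·BB·ABB·BB·ABB·BB·ABB·ABB·CA·CA·BB·ABB·BB·ABB·BB·ABB·BB·ABB·ABB·CA·CA·BB·ABB·BB·ABB·BB·ABB·BB·ABB·ABB·CA·CA·BB·ABB·BB·ABB·BB·ABB·BB·ABB·ABB·CA·CA·BB·ABB·BB·ABB·BB·ABB·BB·ABB·ABB·CA·CA·BB·ABB·BB·ABB
    A ↦ ABB
    B ↦ CA
    C ↦ BB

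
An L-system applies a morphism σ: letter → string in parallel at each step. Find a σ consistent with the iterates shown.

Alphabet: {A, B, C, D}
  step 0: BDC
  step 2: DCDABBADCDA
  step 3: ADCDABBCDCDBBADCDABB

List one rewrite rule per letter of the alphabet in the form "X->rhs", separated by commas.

A->BB, B->CD, C->DCD, D->A

  step 2 ⇒ step 3: DCDABBADCDA ⇒ A·DCD·A·BB·CD·CD·BB·A·DCD·A·BB
    A ↦ BB
    B ↦ CD
    C ↦ DCD
    D ↦ A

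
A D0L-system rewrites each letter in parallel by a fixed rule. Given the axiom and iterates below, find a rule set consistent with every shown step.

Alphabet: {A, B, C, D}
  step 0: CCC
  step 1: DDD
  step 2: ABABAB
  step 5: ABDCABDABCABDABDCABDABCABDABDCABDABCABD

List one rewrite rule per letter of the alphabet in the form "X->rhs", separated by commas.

A->CA, B->BD, C->D, D->AB

  step 1 ⇒ step 2: DDD ⇒ AB·AB·AB
    D ↦ AB
    A ↦ CA  (constrained at step 2)
    B ↦ BD  (constrained at step 2)
  step 0 ⇒ step 1: CCC ⇒ D·D·D
    C ↦ D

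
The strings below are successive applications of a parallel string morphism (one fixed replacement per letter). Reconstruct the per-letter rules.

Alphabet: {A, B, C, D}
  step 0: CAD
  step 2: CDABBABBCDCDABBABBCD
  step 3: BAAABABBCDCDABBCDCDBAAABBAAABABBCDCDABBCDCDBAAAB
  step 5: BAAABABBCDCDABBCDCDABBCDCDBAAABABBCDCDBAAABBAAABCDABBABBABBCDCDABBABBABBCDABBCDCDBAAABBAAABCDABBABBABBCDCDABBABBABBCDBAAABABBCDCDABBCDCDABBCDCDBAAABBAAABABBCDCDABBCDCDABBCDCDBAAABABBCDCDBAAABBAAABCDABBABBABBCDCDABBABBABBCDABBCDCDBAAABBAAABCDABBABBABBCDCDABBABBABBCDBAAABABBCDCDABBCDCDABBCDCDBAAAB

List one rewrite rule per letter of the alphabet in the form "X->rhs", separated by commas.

A->ABB, B->CD, C->BA, D->AAB

  step 2 ⇒ step 3: CDABBABBCDCDABBABBCD ⇒ BA·AAB·ABB·CD·CD·ABB·CD·CD·BA·AAB·BA·AAB·ABB·CD·CD·ABB·CD·CD·BA·AAB
    A ↦ ABB
    B ↦ CD
    C ↦ BA
    D ↦ AAB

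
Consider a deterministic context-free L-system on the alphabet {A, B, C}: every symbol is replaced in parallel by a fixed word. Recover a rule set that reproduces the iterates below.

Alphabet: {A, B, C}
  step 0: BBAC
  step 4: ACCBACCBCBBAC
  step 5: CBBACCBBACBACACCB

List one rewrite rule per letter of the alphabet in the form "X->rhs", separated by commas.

A->C, B->AC, C->B

  step 4 ⇒ step 5: ACCBACCBCBBAC ⇒ C·B·B·AC·C·B·B·AC·B·AC·AC·C·B
    A ↦ C
    B ↦ AC
    C ↦ B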